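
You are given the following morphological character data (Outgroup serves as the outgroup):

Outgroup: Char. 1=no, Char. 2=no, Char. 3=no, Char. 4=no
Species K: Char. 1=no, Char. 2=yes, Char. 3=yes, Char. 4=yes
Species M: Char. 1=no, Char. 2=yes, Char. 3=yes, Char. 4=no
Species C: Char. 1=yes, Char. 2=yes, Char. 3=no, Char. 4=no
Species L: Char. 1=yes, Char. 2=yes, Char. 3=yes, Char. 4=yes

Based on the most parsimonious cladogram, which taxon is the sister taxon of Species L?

Species K

The outgroup has state 'no' for every character, so 'yes' is the derived state throughout.
Char. 1 groups Species C and Species L, which is incompatible with the clades supported by the remaining characters; treating it as convergent (homoplasy) costs fewer steps than any alternative tree.
All ingroup taxa share the derived state 'yes' for Char. 2; it defines the ingroup but does not resolve relationships within it.
Char. 3 (derived state 'yes') is shared by Species K, Species L, and Species M — a synapomorphy uniting that clade.
Char. 4: derived state 'yes' in Species K and Species L only — synapomorphy for {Species K, Species L}.
Most parsimonious ingroup topology: (((Species K,Species L),Species M),Species C).
Species L and Species K form a cherry on this tree, so they are sister taxa.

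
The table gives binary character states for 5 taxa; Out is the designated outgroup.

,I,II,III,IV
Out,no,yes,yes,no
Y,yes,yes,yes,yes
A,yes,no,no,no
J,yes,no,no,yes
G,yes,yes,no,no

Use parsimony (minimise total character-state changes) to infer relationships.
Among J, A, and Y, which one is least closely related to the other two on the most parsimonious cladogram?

Character polarity is set by the outgroup: the derived state is whichever differs from the outgroup's state, so for II, III the derived state is 'no', and for the remaining characters it is 'yes'.
All ingroup taxa share the derived state 'yes' for I; it defines the ingroup but does not resolve relationships within it.
Only A and J show the derived state 'no' for II, supporting them as a clade.
III: derived state 'no' in A, G, and J only — synapomorphy for {A, G, J}.
IV (state 'yes') occurs in J and Y but conflicts with the nesting implied by the other characters — most parsimoniously interpreted as homoplasy.
Most parsimonious ingroup topology: (Y,((A,J),G)).
J and A share a more recent common ancestor with each other than either does with Y, so Y is the least closely related of the three.

Y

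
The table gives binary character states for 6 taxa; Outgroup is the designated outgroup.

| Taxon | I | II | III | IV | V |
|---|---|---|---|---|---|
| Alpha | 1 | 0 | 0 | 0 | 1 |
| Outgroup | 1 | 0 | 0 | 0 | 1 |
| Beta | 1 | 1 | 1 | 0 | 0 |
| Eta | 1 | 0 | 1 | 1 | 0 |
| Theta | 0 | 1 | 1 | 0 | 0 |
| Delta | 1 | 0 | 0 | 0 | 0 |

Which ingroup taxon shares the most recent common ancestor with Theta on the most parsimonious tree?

Beta

Character polarity is set by the outgroup: the derived state is whichever differs from the outgroup's state, so for I, V the derived state is '0', and for the remaining characters it is '1'.
I (derived state '0') is unique to Theta (autapomorphy; uninformative for grouping).
II: derived state '1' in Beta and Theta only — synapomorphy for {Beta, Theta}.
III (derived state '1') is shared by Beta, Eta, and Theta — a synapomorphy uniting that clade.
IV (derived state '1') is unique to Eta (autapomorphy; uninformative for grouping).
Only Beta, Delta, Eta, and Theta show the derived state '0' for V, supporting them as a clade.
Most parsimonious ingroup topology: (((Eta,(Beta,Theta)),Delta),Alpha).
Theta and Beta form a cherry on this tree, so they are sister taxa.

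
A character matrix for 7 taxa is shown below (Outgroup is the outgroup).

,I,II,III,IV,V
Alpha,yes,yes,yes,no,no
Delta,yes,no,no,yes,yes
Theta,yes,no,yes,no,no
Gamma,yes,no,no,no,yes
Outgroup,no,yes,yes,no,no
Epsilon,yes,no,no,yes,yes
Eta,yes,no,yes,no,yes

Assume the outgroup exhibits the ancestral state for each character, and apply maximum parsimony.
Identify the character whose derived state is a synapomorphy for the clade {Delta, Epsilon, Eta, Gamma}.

Character polarity is set by the outgroup: the derived state is whichever differs from the outgroup's state, so for II, III the derived state is 'no', and for the remaining characters it is 'yes'.
All ingroup taxa share the derived state 'yes' for I; it defines the ingroup but does not resolve relationships within it.
Only Delta, Epsilon, Eta, Gamma, and Theta show the derived state 'no' for II, supporting them as a clade.
Only Delta, Epsilon, and Gamma show the derived state 'no' for III, supporting them as a clade.
Only Delta and Epsilon show the derived state 'yes' for IV, supporting them as a clade.
V: derived state 'yes' in Delta, Epsilon, Eta, and Gamma only — synapomorphy for {Delta, Epsilon, Eta, Gamma}.
Most parsimonious ingroup topology: (((((Delta,Epsilon),Gamma),Eta),Theta),Alpha).
The clade {Delta, Epsilon, Eta, Gamma} is supported by V: its derived state 'yes' occurs in exactly those taxa and in no other taxon (including the outgroup).

V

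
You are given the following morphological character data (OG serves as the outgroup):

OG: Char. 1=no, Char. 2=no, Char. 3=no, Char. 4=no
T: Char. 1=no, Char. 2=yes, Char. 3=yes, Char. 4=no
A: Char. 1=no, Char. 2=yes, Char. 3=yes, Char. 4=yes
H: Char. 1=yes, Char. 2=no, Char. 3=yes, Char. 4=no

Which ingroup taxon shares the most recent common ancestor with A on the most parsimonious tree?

The outgroup has state 'no' for every character, so 'yes' is the derived state throughout.
Char. 1 (derived state 'yes') is unique to H (autapomorphy; uninformative for grouping).
Only A and T show the derived state 'yes' for Char. 2, supporting them as a clade.
All ingroup taxa share the derived state 'yes' for Char. 3; it defines the ingroup but does not resolve relationships within it.
Char. 4 (derived state 'yes') is unique to A (autapomorphy; uninformative for grouping).
Most parsimonious ingroup topology: ((T,A),H).
A and T form a cherry on this tree, so they are sister taxa.

T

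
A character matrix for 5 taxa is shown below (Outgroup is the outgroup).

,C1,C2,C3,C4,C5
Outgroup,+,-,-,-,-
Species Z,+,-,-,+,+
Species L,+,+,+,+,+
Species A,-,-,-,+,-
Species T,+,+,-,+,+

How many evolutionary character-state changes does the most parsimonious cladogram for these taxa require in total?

5

Character polarity is set by the outgroup: the derived state is whichever differs from the outgroup's state, so for C1 the derived state is '-', and for the remaining characters it is '+'.
C1: derived state '-' in Species A only — an autapomorphy, so it tells us nothing about relationships among taxa.
C2: derived state '+' in Species L and Species T only — synapomorphy for {Species L, Species T}.
C3 (derived state '+') is unique to Species L (autapomorphy; uninformative for grouping).
All ingroup taxa share the derived state '+' for C4; it defines the ingroup but does not resolve relationships within it.
Only Species L, Species T, and Species Z show the derived state '+' for C5, supporting them as a clade.
Most parsimonious ingroup topology: ((Species Z,(Species L,Species T)),Species A).
Changes per character on this tree: C1: 1; C2: 1; C3: 1; C4: 1; C5: 1.
Total = 5.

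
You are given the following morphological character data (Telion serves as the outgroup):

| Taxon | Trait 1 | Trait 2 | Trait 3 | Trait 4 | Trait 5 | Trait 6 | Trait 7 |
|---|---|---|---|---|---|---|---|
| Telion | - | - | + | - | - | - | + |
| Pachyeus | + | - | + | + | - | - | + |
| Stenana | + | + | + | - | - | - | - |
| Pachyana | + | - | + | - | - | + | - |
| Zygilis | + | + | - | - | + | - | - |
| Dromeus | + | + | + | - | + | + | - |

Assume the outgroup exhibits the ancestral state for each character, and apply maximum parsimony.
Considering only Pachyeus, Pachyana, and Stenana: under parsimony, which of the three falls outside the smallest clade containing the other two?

Pachyeus

Character polarity is set by the outgroup: the derived state is whichever differs from the outgroup's state, so for Trait 3, Trait 7 the derived state is '-', and for the remaining characters it is '+'.
All ingroup taxa share the derived state '+' for Trait 1; it defines the ingroup but does not resolve relationships within it.
Trait 2 (derived state '+') is shared by Dromeus, Stenana, and Zygilis — a synapomorphy uniting that clade.
Trait 3 (derived state '-') is unique to Zygilis (autapomorphy; uninformative for grouping).
Trait 4 (derived state '+') is unique to Pachyeus (autapomorphy; uninformative for grouping).
Only Dromeus and Zygilis show the derived state '+' for Trait 5, supporting them as a clade.
Trait 6 (state '+') occurs in Dromeus and Pachyana but conflicts with the nesting implied by the other characters — most parsimoniously interpreted as homoplasy.
Trait 7 (derived state '-') is shared by Dromeus, Pachyana, Stenana, and Zygilis — a synapomorphy uniting that clade.
Most parsimonious ingroup topology: (Pachyeus,((Stenana,(Zygilis,Dromeus)),Pachyana)).
Pachyana and Stenana share a more recent common ancestor with each other than either does with Pachyeus, so Pachyeus is the least closely related of the three.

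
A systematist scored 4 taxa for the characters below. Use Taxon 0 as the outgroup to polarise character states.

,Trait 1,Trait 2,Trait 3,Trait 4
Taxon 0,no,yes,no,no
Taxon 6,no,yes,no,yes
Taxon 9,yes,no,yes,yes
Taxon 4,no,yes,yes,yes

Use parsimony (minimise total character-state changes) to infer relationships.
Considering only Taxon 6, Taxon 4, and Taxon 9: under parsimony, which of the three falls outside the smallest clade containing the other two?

Taxon 6

Character polarity is set by the outgroup: the derived state is whichever differs from the outgroup's state, so for Trait 2 the derived state is 'no', and for the remaining characters it is 'yes'.
Trait 1: derived state 'yes' in Taxon 9 only — an autapomorphy, so it tells us nothing about relationships among taxa.
Trait 2 (derived state 'no') is unique to Taxon 9 (autapomorphy; uninformative for grouping).
Trait 3 (derived state 'yes') is shared by Taxon 4 and Taxon 9 — a synapomorphy uniting that clade.
Trait 4 (derived state 'yes') is shared by all ingroup taxa — unites the whole ingroup.
Most parsimonious ingroup topology: (Taxon 6,(Taxon 9,Taxon 4)).
Taxon 4 and Taxon 9 share a more recent common ancestor with each other than either does with Taxon 6, so Taxon 6 is the least closely related of the three.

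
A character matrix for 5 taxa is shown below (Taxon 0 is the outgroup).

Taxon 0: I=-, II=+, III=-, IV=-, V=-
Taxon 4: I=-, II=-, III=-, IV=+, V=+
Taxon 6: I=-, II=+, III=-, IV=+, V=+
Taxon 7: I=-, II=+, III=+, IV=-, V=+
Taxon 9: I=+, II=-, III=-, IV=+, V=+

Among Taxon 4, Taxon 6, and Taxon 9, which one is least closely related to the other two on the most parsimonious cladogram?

Character polarity is set by the outgroup: the derived state is whichever differs from the outgroup's state, so for II the derived state is '-', and for the remaining characters it is '+'.
I: derived state '+' in Taxon 9 only — an autapomorphy, so it tells us nothing about relationships among taxa.
Only Taxon 4 and Taxon 9 show the derived state '-' for II, supporting them as a clade.
III (derived state '+') is unique to Taxon 7 (autapomorphy; uninformative for grouping).
IV: derived state '+' in Taxon 4, Taxon 6, and Taxon 9 only — synapomorphy for {Taxon 4, Taxon 6, Taxon 9}.
All ingroup taxa share the derived state '+' for V; it defines the ingroup but does not resolve relationships within it.
Most parsimonious ingroup topology: (((Taxon 4,Taxon 9),Taxon 6),Taxon 7).
Taxon 9 and Taxon 4 share a more recent common ancestor with each other than either does with Taxon 6, so Taxon 6 is the least closely related of the three.

Taxon 6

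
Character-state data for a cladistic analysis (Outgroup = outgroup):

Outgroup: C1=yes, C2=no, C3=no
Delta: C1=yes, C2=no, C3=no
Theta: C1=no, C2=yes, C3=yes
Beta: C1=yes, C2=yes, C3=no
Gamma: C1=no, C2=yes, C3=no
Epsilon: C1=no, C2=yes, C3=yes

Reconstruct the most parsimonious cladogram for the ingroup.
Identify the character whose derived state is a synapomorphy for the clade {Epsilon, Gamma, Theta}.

C1

Character polarity is set by the outgroup: the derived state is whichever differs from the outgroup's state, so for C1 the derived state is 'no', and for the remaining characters it is 'yes'.
Only Epsilon, Gamma, and Theta show the derived state 'no' for C1, supporting them as a clade.
Only Beta, Epsilon, Gamma, and Theta show the derived state 'yes' for C2, supporting them as a clade.
C3 (derived state 'yes') is shared by Epsilon and Theta — a synapomorphy uniting that clade.
Most parsimonious ingroup topology: (Delta,(((Theta,Epsilon),Gamma),Beta)).
The clade {Epsilon, Gamma, Theta} is supported by C1: its derived state 'no' occurs in exactly those taxa and in no other taxon (including the outgroup).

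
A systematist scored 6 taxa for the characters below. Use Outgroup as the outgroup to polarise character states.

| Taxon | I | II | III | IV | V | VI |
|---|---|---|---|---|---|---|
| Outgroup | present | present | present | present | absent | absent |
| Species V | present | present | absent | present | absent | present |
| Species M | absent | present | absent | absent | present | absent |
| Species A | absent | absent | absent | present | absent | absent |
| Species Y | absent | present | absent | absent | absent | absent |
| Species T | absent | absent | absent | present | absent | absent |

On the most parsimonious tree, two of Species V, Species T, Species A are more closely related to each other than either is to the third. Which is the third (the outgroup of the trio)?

Species V

Character polarity is set by the outgroup: the derived state is whichever differs from the outgroup's state, so for I, II, III, IV the derived state is 'absent', and for the remaining characters it is 'present'.
I (derived state 'absent') is shared by Species A, Species M, Species T, and Species Y — a synapomorphy uniting that clade.
Only Species A and Species T show the derived state 'absent' for II, supporting them as a clade.
III (derived state 'absent') is shared by all ingroup taxa — unites the whole ingroup.
IV (derived state 'absent') is shared by Species M and Species Y — a synapomorphy uniting that clade.
V: derived state 'present' in Species M only — an autapomorphy, so it tells us nothing about relationships among taxa.
VI: derived state 'present' in Species V only — an autapomorphy, so it tells us nothing about relationships among taxa.
Most parsimonious ingroup topology: (Species V,((Species M,Species Y),(Species A,Species T))).
Species T and Species A share a more recent common ancestor with each other than either does with Species V, so Species V is the least closely related of the three.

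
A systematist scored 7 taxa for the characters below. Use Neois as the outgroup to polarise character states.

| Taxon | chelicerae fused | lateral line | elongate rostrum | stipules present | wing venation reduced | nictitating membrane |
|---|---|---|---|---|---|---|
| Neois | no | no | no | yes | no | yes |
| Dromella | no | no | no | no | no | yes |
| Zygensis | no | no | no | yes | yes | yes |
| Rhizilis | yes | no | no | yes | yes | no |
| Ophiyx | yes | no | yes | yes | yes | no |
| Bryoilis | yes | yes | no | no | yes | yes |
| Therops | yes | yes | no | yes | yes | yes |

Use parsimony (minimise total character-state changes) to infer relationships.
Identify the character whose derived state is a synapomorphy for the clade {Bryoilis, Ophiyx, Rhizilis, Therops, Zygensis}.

wing venation reduced

Character polarity is set by the outgroup: the derived state is whichever differs from the outgroup's state, so for stipules present, nictitating membrane the derived state is 'no', and for the remaining characters it is 'yes'.
Only Bryoilis, Ophiyx, Rhizilis, and Therops show the derived state 'yes' for chelicerae fused, supporting them as a clade.
lateral line: derived state 'yes' in Bryoilis and Therops only — synapomorphy for {Bryoilis, Therops}.
elongate rostrum: derived state 'yes' in Ophiyx only — an autapomorphy, so it tells us nothing about relationships among taxa.
stipules present groups Bryoilis and Dromella, which is incompatible with the clades supported by the remaining characters; treating it as convergent (homoplasy) costs fewer steps than any alternative tree.
wing venation reduced: derived state 'yes' in Bryoilis, Ophiyx, Rhizilis, Therops, and Zygensis only — synapomorphy for {Bryoilis, Ophiyx, Rhizilis, Therops, Zygensis}.
Only Ophiyx and Rhizilis show the derived state 'no' for nictitating membrane, supporting them as a clade.
Most parsimonious ingroup topology: (Dromella,(Zygensis,((Rhizilis,Ophiyx),(Bryoilis,Therops)))).
The clade {Bryoilis, Ophiyx, Rhizilis, Therops, Zygensis} is supported by wing venation reduced: its derived state 'yes' occurs in exactly those taxa and in no other taxon (including the outgroup).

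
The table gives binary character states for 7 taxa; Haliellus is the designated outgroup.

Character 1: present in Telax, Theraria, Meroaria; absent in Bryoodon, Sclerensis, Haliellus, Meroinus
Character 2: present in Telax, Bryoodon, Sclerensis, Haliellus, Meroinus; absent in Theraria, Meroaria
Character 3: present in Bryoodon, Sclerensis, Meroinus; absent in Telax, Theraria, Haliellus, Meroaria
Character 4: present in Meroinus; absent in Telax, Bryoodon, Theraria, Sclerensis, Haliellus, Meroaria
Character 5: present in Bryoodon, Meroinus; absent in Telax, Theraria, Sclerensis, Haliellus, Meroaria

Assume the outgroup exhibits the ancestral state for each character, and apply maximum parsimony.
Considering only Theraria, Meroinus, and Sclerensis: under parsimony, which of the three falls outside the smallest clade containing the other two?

Character polarity is set by the outgroup: the derived state is whichever differs from the outgroup's state, so for Character 2 the derived state is 'absent', and for the remaining characters it is 'present'.
Character 1: derived state 'present' in Meroaria, Telax, and Theraria only — synapomorphy for {Meroaria, Telax, Theraria}.
Character 2: derived state 'absent' in Meroaria and Theraria only — synapomorphy for {Meroaria, Theraria}.
Only Bryoodon, Meroinus, and Sclerensis show the derived state 'present' for Character 3, supporting them as a clade.
Character 4 (derived state 'present') is unique to Meroinus (autapomorphy; uninformative for grouping).
Character 5 (derived state 'present') is shared by Bryoodon and Meroinus — a synapomorphy uniting that clade.
Most parsimonious ingroup topology: (((Meroaria,Theraria),Telax),((Bryoodon,Meroinus),Sclerensis)).
Meroinus and Sclerensis share a more recent common ancestor with each other than either does with Theraria, so Theraria is the least closely related of the three.

Theraria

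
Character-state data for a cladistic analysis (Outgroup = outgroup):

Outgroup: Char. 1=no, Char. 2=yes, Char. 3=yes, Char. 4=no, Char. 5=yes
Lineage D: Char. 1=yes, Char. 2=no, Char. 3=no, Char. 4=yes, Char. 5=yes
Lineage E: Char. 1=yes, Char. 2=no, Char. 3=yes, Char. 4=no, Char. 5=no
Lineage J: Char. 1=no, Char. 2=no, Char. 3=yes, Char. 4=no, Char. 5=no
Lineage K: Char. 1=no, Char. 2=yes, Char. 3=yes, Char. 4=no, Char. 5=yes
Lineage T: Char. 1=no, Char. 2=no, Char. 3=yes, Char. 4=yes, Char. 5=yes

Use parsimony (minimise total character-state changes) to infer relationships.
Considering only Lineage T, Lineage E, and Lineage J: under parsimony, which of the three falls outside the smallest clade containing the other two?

Character polarity is set by the outgroup: the derived state is whichever differs from the outgroup's state, so for Char. 2, Char. 3, Char. 5 the derived state is 'no', and for the remaining characters it is 'yes'.
Char. 1 groups Lineage D and Lineage E, which is incompatible with the clades supported by the remaining characters; treating it as convergent (homoplasy) costs fewer steps than any alternative tree.
Only Lineage D, Lineage E, Lineage J, and Lineage T show the derived state 'no' for Char. 2, supporting them as a clade.
Char. 3 (derived state 'no') is unique to Lineage D (autapomorphy; uninformative for grouping).
Only Lineage D and Lineage T show the derived state 'yes' for Char. 4, supporting them as a clade.
Char. 5: derived state 'no' in Lineage E and Lineage J only — synapomorphy for {Lineage E, Lineage J}.
Most parsimonious ingroup topology: (((Lineage D,Lineage T),(Lineage E,Lineage J)),Lineage K).
Lineage E and Lineage J share a more recent common ancestor with each other than either does with Lineage T, so Lineage T is the least closely related of the three.

Lineage T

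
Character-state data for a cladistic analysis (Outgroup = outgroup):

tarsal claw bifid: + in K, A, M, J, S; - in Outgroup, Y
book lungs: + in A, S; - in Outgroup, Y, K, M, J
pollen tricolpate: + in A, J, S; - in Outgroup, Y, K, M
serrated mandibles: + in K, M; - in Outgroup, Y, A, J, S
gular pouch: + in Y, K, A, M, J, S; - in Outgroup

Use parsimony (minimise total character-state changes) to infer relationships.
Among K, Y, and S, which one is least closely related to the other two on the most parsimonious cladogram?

The outgroup has state '-' for every character, so '+' is the derived state throughout.
Only A, J, K, M, and S show the derived state '+' for tarsal claw bifid, supporting them as a clade.
book lungs (derived state '+') is shared by A and S — a synapomorphy uniting that clade.
pollen tricolpate (derived state '+') is shared by A, J, and S — a synapomorphy uniting that clade.
Only K and M show the derived state '+' for serrated mandibles, supporting them as a clade.
All ingroup taxa share the derived state '+' for gular pouch; it defines the ingroup but does not resolve relationships within it.
Most parsimonious ingroup topology: (Y,((K,M),((A,S),J))).
S and K share a more recent common ancestor with each other than either does with Y, so Y is the least closely related of the three.

Y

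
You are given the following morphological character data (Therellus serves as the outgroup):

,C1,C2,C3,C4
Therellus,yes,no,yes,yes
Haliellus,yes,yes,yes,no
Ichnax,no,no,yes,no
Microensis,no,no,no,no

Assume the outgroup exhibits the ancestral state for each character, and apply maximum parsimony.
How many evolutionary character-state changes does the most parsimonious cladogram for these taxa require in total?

Character polarity is set by the outgroup: the derived state is whichever differs from the outgroup's state, so for C1, C3, C4 the derived state is 'no', and for the remaining characters it is 'yes'.
C1: derived state 'no' in Ichnax and Microensis only — synapomorphy for {Ichnax, Microensis}.
C2: derived state 'yes' in Haliellus only — an autapomorphy, so it tells us nothing about relationships among taxa.
C3: derived state 'no' in Microensis only — an autapomorphy, so it tells us nothing about relationships among taxa.
C4 (derived state 'no') is shared by all ingroup taxa — unites the whole ingroup.
Most parsimonious ingroup topology: (Haliellus,(Ichnax,Microensis)).
Changes per character on this tree: C1: 1; C2: 1; C3: 1; C4: 1.
Total = 4.

4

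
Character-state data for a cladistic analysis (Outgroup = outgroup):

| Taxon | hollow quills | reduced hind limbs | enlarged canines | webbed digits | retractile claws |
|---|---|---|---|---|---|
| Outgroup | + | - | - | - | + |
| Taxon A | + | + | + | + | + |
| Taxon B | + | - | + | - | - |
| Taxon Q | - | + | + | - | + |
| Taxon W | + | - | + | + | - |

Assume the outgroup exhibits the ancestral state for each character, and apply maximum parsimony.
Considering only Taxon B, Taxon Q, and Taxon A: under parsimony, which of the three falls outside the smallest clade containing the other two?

Character polarity is set by the outgroup: the derived state is whichever differs from the outgroup's state, so for hollow quills, retractile claws the derived state is '-', and for the remaining characters it is '+'.
hollow quills: derived state '-' in Taxon Q only — an autapomorphy, so it tells us nothing about relationships among taxa.
reduced hind limbs (derived state '+') is shared by Taxon A and Taxon Q — a synapomorphy uniting that clade.
enlarged canines (derived state '+') is shared by all ingroup taxa — unites the whole ingroup.
webbed digits groups Taxon A and Taxon W, which is incompatible with the clades supported by the remaining characters; treating it as convergent (homoplasy) costs fewer steps than any alternative tree.
Only Taxon B and Taxon W show the derived state '-' for retractile claws, supporting them as a clade.
Most parsimonious ingroup topology: ((Taxon A,Taxon Q),(Taxon B,Taxon W)).
Taxon A and Taxon Q share a more recent common ancestor with each other than either does with Taxon B, so Taxon B is the least closely related of the three.

Taxon B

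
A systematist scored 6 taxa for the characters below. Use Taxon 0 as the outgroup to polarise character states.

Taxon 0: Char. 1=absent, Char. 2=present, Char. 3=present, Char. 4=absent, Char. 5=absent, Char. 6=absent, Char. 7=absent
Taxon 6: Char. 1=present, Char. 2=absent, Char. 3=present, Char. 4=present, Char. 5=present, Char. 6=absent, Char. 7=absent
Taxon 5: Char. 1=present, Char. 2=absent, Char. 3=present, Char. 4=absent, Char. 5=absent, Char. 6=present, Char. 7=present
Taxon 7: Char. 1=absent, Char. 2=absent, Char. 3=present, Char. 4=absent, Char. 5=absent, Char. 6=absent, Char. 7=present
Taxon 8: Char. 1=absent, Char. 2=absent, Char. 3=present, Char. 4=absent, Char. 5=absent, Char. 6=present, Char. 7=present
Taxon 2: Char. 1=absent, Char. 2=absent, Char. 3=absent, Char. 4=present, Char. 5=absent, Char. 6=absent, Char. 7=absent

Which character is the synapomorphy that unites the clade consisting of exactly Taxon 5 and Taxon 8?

Char. 6

Character polarity is set by the outgroup: the derived state is whichever differs from the outgroup's state, so for Char. 2, Char. 3 the derived state is 'absent', and for the remaining characters it is 'present'.
Char. 1 groups Taxon 5 and Taxon 6, which is incompatible with the clades supported by the remaining characters; treating it as convergent (homoplasy) costs fewer steps than any alternative tree.
All ingroup taxa share the derived state 'absent' for Char. 2; it defines the ingroup but does not resolve relationships within it.
Char. 3: derived state 'absent' in Taxon 2 only — an autapomorphy, so it tells us nothing about relationships among taxa.
Char. 4: derived state 'present' in Taxon 2 and Taxon 6 only — synapomorphy for {Taxon 2, Taxon 6}.
Char. 5 (derived state 'present') is unique to Taxon 6 (autapomorphy; uninformative for grouping).
Char. 6 (derived state 'present') is shared by Taxon 5 and Taxon 8 — a synapomorphy uniting that clade.
Char. 7: derived state 'present' in Taxon 5, Taxon 7, and Taxon 8 only — synapomorphy for {Taxon 5, Taxon 7, Taxon 8}.
Most parsimonious ingroup topology: ((Taxon 6,Taxon 2),((Taxon 5,Taxon 8),Taxon 7)).
The clade {Taxon 5, Taxon 8} is supported by Char. 6: its derived state 'present' occurs in exactly those taxa and in no other taxon (including the outgroup).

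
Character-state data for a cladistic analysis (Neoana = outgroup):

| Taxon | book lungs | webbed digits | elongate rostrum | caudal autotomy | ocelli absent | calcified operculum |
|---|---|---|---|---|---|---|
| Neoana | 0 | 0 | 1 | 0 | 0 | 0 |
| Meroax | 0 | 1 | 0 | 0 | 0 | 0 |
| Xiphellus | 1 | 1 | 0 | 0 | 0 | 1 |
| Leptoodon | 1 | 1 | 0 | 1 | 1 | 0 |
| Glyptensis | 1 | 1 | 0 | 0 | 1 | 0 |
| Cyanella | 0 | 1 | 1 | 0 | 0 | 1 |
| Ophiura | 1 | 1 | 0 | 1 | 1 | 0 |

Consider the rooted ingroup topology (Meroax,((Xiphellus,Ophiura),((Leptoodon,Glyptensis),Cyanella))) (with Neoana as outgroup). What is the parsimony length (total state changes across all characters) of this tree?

Map each character onto (Meroax,((Xiphellus,Ophiura),((Leptoodon,Glyptensis),Cyanella))) (rooted by Neoana) and count the minimum state changes it requires (Fitch parsimony):
book lungs: 2; webbed digits: 1; elongate rostrum: 2; caudal autotomy: 2; ocelli absent: 2; calcified operculum: 2.
Total tree length = 11.

11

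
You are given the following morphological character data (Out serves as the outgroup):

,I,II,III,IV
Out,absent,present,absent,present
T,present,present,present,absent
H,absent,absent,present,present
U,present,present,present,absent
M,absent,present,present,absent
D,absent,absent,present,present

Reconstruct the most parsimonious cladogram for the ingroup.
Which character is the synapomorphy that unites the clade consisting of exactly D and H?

II

Character polarity is set by the outgroup: the derived state is whichever differs from the outgroup's state, so for II, IV the derived state is 'absent', and for the remaining characters it is 'present'.
I: derived state 'present' in T and U only — synapomorphy for {T, U}.
II: derived state 'absent' in D and H only — synapomorphy for {D, H}.
All ingroup taxa share the derived state 'present' for III; it defines the ingroup but does not resolve relationships within it.
IV (derived state 'absent') is shared by M, T, and U — a synapomorphy uniting that clade.
Most parsimonious ingroup topology: (((T,U),M),(H,D)).
The clade {D, H} is supported by II: its derived state 'absent' occurs in exactly those taxa and in no other taxon (including the outgroup).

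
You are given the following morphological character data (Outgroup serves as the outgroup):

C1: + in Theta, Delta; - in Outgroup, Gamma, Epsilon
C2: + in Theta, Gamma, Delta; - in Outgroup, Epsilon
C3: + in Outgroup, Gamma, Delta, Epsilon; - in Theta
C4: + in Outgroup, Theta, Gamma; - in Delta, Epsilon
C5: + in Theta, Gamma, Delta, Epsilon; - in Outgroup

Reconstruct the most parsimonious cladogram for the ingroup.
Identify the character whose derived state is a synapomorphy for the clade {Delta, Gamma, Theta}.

Character polarity is set by the outgroup: the derived state is whichever differs from the outgroup's state, so for C3, C4 the derived state is '-', and for the remaining characters it is '+'.
Only Delta and Theta show the derived state '+' for C1, supporting them as a clade.
Only Delta, Gamma, and Theta show the derived state '+' for C2, supporting them as a clade.
C3: derived state '-' in Theta only — an autapomorphy, so it tells us nothing about relationships among taxa.
C4 (state '-') occurs in Delta and Epsilon but conflicts with the nesting implied by the other characters — most parsimoniously interpreted as homoplasy.
C5 (derived state '+') is shared by all ingroup taxa — unites the whole ingroup.
Most parsimonious ingroup topology: (((Theta,Delta),Gamma),Epsilon).
The clade {Delta, Gamma, Theta} is supported by C2: its derived state '+' occurs in exactly those taxa and in no other taxon (including the outgroup).

C2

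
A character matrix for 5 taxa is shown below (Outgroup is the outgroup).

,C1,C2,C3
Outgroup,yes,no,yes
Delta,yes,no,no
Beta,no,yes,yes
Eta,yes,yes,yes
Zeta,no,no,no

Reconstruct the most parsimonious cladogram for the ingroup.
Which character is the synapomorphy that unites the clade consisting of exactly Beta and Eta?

Character polarity is set by the outgroup: the derived state is whichever differs from the outgroup's state, so for C1, C3 the derived state is 'no', and for the remaining characters it is 'yes'.
C1 groups Beta and Zeta, which is incompatible with the clades supported by the remaining characters; treating it as convergent (homoplasy) costs fewer steps than any alternative tree.
C2 (derived state 'yes') is shared by Beta and Eta — a synapomorphy uniting that clade.
C3 (derived state 'no') is shared by Delta and Zeta — a synapomorphy uniting that clade.
Most parsimonious ingroup topology: ((Delta,Zeta),(Beta,Eta)).
The clade {Beta, Eta} is supported by C2: its derived state 'yes' occurs in exactly those taxa and in no other taxon (including the outgroup).

C2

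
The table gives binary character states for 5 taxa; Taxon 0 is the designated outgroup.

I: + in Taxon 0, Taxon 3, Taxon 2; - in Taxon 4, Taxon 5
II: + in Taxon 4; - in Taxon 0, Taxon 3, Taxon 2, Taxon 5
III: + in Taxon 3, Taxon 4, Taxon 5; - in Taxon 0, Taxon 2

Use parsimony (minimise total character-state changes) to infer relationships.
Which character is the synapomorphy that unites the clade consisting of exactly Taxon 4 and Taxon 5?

I

Character polarity is set by the outgroup: the derived state is whichever differs from the outgroup's state, so for I the derived state is '-', and for the remaining characters it is '+'.
I: derived state '-' in Taxon 4 and Taxon 5 only — synapomorphy for {Taxon 4, Taxon 5}.
II: derived state '+' in Taxon 4 only — an autapomorphy, so it tells us nothing about relationships among taxa.
III: derived state '+' in Taxon 3, Taxon 4, and Taxon 5 only — synapomorphy for {Taxon 3, Taxon 4, Taxon 5}.
Most parsimonious ingroup topology: ((Taxon 3,(Taxon 4,Taxon 5)),Taxon 2).
The clade {Taxon 4, Taxon 5} is supported by I: its derived state '-' occurs in exactly those taxa and in no other taxon (including the outgroup).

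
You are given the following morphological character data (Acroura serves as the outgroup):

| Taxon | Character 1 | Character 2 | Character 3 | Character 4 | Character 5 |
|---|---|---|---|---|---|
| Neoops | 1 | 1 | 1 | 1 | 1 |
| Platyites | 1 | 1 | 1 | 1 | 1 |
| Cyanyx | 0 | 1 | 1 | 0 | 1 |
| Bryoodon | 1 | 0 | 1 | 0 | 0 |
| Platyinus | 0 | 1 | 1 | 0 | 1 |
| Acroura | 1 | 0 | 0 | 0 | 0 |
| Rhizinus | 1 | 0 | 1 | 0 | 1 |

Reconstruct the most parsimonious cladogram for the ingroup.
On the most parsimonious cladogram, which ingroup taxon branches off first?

Bryoodon

Character polarity is set by the outgroup: the derived state is whichever differs from the outgroup's state, so for Character 1 the derived state is '0', and for the remaining characters it is '1'.
Character 1: derived state '0' in Cyanyx and Platyinus only — synapomorphy for {Cyanyx, Platyinus}.
Only Cyanyx, Neoops, Platyinus, and Platyites show the derived state '1' for Character 2, supporting them as a clade.
Character 3 (derived state '1') is shared by all ingroup taxa — unites the whole ingroup.
Character 4 (derived state '1') is shared by Neoops and Platyites — a synapomorphy uniting that clade.
Character 5 (derived state '1') is shared by Cyanyx, Neoops, Platyinus, Platyites, and Rhizinus — a synapomorphy uniting that clade.
Most parsimonious ingroup topology: (Bryoodon,(((Platyinus,Cyanyx),(Neoops,Platyites)),Rhizinus)).
Bryoodon is sister to the clade containing all other ingroup taxa, so it is the earliest-diverging (most basal) ingroup lineage.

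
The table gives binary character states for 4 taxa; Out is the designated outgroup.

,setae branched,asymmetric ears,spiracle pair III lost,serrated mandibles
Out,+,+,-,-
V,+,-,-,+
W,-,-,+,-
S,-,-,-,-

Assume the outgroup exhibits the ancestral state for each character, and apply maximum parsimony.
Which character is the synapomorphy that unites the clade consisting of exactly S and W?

Character polarity is set by the outgroup: the derived state is whichever differs from the outgroup's state, so for setae branched, asymmetric ears the derived state is '-', and for the remaining characters it is '+'.
setae branched: derived state '-' in S and W only — synapomorphy for {S, W}.
All ingroup taxa share the derived state '-' for asymmetric ears; it defines the ingroup but does not resolve relationships within it.
spiracle pair III lost (derived state '+') is unique to W (autapomorphy; uninformative for grouping).
serrated mandibles (derived state '+') is unique to V (autapomorphy; uninformative for grouping).
Most parsimonious ingroup topology: (V,(W,S)).
The clade {S, W} is supported by setae branched: its derived state '-' occurs in exactly those taxa and in no other taxon (including the outgroup).

setae branched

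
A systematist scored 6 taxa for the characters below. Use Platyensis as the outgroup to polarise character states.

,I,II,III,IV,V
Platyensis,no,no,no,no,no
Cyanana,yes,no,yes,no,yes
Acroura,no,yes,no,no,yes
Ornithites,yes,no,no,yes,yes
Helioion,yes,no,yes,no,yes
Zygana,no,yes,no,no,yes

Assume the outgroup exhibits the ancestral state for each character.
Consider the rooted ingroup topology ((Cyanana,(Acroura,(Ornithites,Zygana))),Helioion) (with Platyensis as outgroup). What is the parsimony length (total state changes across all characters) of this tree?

9

Map each character onto ((Cyanana,(Acroura,(Ornithites,Zygana))),Helioion) (rooted by Platyensis) and count the minimum state changes it requires (Fitch parsimony):
I: 3; II: 2; III: 2; IV: 1; V: 1.
Total tree length = 9.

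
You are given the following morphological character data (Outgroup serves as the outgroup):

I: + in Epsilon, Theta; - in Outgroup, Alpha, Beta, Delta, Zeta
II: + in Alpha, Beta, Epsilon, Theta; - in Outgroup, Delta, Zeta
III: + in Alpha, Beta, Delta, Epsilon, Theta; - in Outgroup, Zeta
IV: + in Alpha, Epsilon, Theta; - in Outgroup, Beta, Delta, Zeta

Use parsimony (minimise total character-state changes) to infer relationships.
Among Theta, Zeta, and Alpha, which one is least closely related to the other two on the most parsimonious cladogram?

Zeta

The outgroup has state '-' for every character, so '+' is the derived state throughout.
I: derived state '+' in Epsilon and Theta only — synapomorphy for {Epsilon, Theta}.
II (derived state '+') is shared by Alpha, Beta, Epsilon, and Theta — a synapomorphy uniting that clade.
III (derived state '+') is shared by Alpha, Beta, Delta, Epsilon, and Theta — a synapomorphy uniting that clade.
Only Alpha, Epsilon, and Theta show the derived state '+' for IV, supporting them as a clade.
Most parsimonious ingroup topology: ((((Alpha,(Epsilon,Theta)),Beta),Delta),Zeta).
Theta and Alpha share a more recent common ancestor with each other than either does with Zeta, so Zeta is the least closely related of the three.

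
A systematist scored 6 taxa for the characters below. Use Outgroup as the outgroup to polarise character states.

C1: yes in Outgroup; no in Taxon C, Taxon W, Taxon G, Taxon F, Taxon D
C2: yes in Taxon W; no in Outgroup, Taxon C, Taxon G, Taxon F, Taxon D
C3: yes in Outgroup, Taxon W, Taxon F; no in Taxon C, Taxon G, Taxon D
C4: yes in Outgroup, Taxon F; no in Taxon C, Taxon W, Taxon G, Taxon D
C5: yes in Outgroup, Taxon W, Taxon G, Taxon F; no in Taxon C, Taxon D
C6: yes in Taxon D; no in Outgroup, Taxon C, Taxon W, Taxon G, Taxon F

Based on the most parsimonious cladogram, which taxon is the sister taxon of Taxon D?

Character polarity is set by the outgroup: the derived state is whichever differs from the outgroup's state, so for C1, C3, C4, C5 the derived state is 'no', and for the remaining characters it is 'yes'.
All ingroup taxa share the derived state 'no' for C1; it defines the ingroup but does not resolve relationships within it.
C2 (derived state 'yes') is unique to Taxon W (autapomorphy; uninformative for grouping).
C3: derived state 'no' in Taxon C, Taxon D, and Taxon G only — synapomorphy for {Taxon C, Taxon D, Taxon G}.
C4 (derived state 'no') is shared by Taxon C, Taxon D, Taxon G, and Taxon W — a synapomorphy uniting that clade.
C5 (derived state 'no') is shared by Taxon C and Taxon D — a synapomorphy uniting that clade.
C6: derived state 'yes' in Taxon D only — an autapomorphy, so it tells us nothing about relationships among taxa.
Most parsimonious ingroup topology: ((((Taxon C,Taxon D),Taxon G),Taxon W),Taxon F).
Taxon D and Taxon C form a cherry on this tree, so they are sister taxa.

Taxon C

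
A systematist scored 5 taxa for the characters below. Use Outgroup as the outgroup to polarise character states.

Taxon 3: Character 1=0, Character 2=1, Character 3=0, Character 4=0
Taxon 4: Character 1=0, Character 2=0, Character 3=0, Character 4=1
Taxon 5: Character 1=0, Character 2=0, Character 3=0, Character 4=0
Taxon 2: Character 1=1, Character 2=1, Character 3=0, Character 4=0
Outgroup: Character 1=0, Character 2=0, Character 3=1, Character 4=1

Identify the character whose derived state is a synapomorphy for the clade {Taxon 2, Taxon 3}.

Character 2

Character polarity is set by the outgroup: the derived state is whichever differs from the outgroup's state, so for Character 3, Character 4 the derived state is '0', and for the remaining characters it is '1'.
Character 1: derived state '1' in Taxon 2 only — an autapomorphy, so it tells us nothing about relationships among taxa.
Character 2 (derived state '1') is shared by Taxon 2 and Taxon 3 — a synapomorphy uniting that clade.
Character 3 (derived state '0') is shared by all ingroup taxa — unites the whole ingroup.
Character 4: derived state '0' in Taxon 2, Taxon 3, and Taxon 5 only — synapomorphy for {Taxon 2, Taxon 3, Taxon 5}.
Most parsimonious ingroup topology: (((Taxon 2,Taxon 3),Taxon 5),Taxon 4).
The clade {Taxon 2, Taxon 3} is supported by Character 2: its derived state '1' occurs in exactly those taxa and in no other taxon (including the outgroup).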